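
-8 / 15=-0.53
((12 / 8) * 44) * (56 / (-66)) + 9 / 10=-551/10 = -55.10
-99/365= -0.27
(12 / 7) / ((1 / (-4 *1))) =-48/7 = -6.86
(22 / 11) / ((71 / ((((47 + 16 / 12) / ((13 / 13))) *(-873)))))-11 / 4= -338341/284 = -1191.34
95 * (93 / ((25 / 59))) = 104253/5 = 20850.60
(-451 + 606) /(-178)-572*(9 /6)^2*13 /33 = -90401/178 = -507.87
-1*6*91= -546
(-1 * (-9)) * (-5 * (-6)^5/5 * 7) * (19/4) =2326968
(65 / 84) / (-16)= -65/1344 = -0.05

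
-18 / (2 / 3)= -27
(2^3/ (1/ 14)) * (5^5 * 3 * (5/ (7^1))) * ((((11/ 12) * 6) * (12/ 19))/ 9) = 289473.68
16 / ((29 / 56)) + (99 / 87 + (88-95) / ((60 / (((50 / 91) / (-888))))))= 64346401/2008656 = 32.03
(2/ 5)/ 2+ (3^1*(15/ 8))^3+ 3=463817/2560 = 181.18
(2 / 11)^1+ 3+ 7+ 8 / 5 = 648/55 = 11.78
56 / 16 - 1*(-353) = 713/2 = 356.50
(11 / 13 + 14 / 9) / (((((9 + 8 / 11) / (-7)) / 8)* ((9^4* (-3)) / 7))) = 1211672/246411477 = 0.00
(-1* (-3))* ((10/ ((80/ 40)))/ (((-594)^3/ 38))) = -95/34930764 = 0.00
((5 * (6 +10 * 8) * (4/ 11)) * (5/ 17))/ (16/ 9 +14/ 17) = 38700/2189 = 17.68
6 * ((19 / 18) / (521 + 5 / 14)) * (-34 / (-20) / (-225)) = -2261/24634125 = 0.00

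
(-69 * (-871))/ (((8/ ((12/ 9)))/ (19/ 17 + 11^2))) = 20794254/17 = 1223191.41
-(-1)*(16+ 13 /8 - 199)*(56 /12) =-10157/12 = -846.42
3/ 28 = 0.11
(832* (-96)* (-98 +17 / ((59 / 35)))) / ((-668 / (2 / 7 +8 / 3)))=-305789952/9853 = -31035.21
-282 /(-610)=0.46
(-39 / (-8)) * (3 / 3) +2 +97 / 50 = 1763/200 = 8.82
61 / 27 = 2.26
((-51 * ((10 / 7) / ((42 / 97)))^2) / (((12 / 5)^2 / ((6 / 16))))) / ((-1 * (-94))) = -99970625/259999488 = -0.38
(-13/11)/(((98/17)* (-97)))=221/104566 = 0.00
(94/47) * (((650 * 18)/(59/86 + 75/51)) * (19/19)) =11403600/1051 = 10850.24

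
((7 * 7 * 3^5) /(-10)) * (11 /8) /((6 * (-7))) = 6237/160 = 38.98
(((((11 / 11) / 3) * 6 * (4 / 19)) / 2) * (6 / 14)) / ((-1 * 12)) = -1/133 = -0.01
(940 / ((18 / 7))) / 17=21.50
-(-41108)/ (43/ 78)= 74568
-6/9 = -2/3 = -0.67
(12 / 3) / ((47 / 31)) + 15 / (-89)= 10331/4183 = 2.47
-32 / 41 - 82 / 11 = -3714/451 = -8.24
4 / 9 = 0.44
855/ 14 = 61.07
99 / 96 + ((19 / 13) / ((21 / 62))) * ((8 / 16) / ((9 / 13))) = 25085/6048 = 4.15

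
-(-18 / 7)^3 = 5832/343 = 17.00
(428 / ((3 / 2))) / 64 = 107/24 = 4.46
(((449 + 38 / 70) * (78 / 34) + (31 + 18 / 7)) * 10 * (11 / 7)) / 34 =6969611/14161 = 492.17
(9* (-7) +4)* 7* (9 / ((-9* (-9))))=-413/9 = -45.89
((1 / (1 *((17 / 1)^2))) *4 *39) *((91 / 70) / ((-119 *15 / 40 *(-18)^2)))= -676/13928355 = 0.00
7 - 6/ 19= 127/19 = 6.68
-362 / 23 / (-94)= 181/1081 = 0.17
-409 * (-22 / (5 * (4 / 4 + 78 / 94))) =211453/215 = 983.50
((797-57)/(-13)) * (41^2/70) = -124394/91 = -1366.97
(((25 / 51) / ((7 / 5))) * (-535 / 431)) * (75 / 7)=-4.66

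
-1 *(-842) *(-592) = -498464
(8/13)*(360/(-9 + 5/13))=-180/7 = -25.71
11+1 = 12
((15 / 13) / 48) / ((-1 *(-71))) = 5/14768 = 0.00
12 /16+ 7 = 31/4 = 7.75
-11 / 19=-0.58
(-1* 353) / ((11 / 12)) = -4236/11 = -385.09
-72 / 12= -6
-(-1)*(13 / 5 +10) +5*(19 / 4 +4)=1127/20 = 56.35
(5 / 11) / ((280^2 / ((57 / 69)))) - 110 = -436374381/3967040 = -110.00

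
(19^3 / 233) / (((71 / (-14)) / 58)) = -5569508/16543 = -336.67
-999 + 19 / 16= -15965/16 = -997.81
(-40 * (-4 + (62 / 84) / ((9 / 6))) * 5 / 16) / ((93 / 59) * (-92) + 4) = -0.31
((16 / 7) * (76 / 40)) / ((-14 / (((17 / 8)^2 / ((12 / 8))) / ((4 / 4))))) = -5491/5880 = -0.93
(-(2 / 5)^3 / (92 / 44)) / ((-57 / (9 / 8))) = 33/54625 = 0.00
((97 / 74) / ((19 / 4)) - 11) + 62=36047/703 = 51.28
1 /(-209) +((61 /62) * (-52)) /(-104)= 12625/25916 = 0.49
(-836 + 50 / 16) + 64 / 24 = -19925/24 = -830.21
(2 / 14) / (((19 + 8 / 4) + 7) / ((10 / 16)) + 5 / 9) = 45/14287 = 0.00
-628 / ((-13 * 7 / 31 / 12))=233616/91 = 2567.21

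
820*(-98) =-80360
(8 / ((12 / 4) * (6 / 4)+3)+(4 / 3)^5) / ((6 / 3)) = 3208/1215 = 2.64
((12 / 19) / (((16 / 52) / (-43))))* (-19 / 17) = 98.65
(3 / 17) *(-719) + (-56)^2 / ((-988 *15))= -8005013/62985 = -127.09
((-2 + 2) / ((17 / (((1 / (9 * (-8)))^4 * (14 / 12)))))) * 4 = 0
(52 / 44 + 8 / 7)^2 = 32041/5929 = 5.40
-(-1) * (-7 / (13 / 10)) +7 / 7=-57/13 = -4.38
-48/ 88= -6/11 = -0.55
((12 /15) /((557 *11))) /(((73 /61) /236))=57584/2236355 = 0.03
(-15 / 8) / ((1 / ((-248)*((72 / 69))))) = 11160/23 = 485.22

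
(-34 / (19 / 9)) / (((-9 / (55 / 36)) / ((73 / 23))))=68255/7866 = 8.68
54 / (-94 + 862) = 9/128 = 0.07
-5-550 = -555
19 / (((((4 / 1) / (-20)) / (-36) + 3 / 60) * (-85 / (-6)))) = 2052/85 = 24.14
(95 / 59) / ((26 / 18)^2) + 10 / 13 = 15365/9971 = 1.54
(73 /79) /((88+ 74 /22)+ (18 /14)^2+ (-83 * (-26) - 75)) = 39347/92656967 = 0.00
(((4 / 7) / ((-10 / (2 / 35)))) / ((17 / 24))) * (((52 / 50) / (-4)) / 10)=312/2603125 = 0.00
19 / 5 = 3.80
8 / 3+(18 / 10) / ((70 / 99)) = 5473/1050 = 5.21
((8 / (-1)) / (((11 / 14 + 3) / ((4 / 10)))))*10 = -448/53 = -8.45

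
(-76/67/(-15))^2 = 5776/1010025 = 0.01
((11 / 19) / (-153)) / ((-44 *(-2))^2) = -1/2046528 = 0.00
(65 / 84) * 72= 390/7 = 55.71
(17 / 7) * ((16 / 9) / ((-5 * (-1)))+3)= 2567/315 = 8.15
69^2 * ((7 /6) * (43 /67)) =477687/134 = 3564.83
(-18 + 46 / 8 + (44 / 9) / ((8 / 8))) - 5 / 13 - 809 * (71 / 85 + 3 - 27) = 745178903/39780 = 18732.50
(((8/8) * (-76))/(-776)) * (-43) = -817/194 = -4.21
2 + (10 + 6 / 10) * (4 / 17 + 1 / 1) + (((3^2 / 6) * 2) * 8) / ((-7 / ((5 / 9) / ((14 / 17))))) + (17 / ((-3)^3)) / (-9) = 12.85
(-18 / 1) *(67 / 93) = -12.97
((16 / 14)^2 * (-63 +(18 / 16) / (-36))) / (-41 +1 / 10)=40340/20041 = 2.01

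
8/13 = 0.62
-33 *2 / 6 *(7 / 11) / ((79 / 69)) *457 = -220731/79 = -2794.06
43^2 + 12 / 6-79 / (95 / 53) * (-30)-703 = 46934/19 = 2470.21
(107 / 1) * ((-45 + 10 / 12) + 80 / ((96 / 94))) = 21935/6 = 3655.83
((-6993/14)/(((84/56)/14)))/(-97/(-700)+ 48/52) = -42424200/9661 = -4391.28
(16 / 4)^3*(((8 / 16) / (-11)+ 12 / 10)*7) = 28448/55 = 517.24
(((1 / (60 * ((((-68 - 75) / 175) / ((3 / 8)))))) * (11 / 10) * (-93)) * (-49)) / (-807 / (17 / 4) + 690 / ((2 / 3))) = -180761/3984448 = -0.05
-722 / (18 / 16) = -5776/9 = -641.78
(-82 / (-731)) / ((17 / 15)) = 0.10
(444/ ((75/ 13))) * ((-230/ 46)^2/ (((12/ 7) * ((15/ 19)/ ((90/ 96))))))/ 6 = 63973/288 = 222.13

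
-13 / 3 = -4.33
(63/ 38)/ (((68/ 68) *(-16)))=-63/608 = -0.10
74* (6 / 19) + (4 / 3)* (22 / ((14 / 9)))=42.23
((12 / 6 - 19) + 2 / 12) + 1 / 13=-1307/78 = -16.76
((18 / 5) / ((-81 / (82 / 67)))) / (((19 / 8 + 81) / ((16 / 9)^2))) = -335872/162891405 = 0.00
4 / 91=0.04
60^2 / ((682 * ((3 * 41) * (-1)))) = -600/13981 = -0.04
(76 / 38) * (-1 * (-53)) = 106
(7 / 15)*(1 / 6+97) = 45.34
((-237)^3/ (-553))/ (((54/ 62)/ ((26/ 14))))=2515123/49 = 51329.04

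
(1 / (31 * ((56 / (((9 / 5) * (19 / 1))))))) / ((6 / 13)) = 0.04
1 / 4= 0.25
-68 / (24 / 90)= -255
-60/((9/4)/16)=-1280/3 = -426.67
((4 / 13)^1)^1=4/13 = 0.31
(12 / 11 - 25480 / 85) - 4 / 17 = -3288/11 = -298.91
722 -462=260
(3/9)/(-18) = -1/54 = -0.02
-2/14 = -1/7 = -0.14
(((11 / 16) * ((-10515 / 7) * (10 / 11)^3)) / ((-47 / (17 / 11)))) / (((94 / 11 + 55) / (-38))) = -141514375/9275497 = -15.26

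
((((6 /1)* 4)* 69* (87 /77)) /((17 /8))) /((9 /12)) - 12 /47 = 72212388/61523 = 1173.75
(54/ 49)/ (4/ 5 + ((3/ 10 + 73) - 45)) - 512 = -2433356/4753 = -511.96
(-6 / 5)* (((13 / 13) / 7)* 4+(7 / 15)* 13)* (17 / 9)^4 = -116428274/1148175 = -101.40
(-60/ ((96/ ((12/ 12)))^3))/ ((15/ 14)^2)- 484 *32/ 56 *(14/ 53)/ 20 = -160582181/43960320 = -3.65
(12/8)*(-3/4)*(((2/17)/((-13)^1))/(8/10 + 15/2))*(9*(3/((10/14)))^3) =750141/917150 = 0.82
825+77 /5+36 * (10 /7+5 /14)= 31664/35 = 904.69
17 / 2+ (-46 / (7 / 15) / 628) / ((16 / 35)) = 40979/5024 = 8.16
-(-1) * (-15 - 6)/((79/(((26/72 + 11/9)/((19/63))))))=-1.40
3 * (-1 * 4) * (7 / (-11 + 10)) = 84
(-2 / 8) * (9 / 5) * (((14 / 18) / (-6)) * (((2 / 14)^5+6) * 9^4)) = 220543641/96040 = 2296.37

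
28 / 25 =1.12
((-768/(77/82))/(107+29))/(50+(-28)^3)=3936/14334859 = 0.00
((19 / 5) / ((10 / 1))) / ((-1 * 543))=-19/27150 = 0.00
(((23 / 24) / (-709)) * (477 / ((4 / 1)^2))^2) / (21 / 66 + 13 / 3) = -57564837/222886912 = -0.26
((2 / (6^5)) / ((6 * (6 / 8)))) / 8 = 1/139968 = 0.00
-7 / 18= -0.39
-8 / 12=-2/3 = -0.67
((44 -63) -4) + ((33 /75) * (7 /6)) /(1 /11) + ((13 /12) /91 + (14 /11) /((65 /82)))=-1575157/100100 = -15.74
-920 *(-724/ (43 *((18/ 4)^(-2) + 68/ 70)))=944168400/62221 = 15174.43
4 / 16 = 0.25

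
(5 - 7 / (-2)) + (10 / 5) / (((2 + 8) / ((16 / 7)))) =627/70 = 8.96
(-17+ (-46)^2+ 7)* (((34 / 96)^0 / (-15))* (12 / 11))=-8424/55 = -153.16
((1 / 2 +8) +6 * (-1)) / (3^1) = 5/6 = 0.83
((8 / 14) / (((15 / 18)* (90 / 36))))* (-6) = -288/175 = -1.65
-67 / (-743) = 67/743 = 0.09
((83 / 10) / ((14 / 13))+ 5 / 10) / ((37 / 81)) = 93069/5180 = 17.97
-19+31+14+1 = 27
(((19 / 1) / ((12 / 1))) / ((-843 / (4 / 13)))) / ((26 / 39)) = -19/21918 = 0.00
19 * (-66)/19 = -66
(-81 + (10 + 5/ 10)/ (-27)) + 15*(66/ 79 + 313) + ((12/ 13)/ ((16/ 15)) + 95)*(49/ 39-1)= 4650.72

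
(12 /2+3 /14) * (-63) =-783/2 = -391.50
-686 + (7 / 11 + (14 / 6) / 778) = -17595949/25674 = -685.36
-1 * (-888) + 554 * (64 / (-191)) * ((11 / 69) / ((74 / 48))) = 141216280/162541 = 868.80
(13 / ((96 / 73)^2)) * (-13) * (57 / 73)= -234403/3072 = -76.30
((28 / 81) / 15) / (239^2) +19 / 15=87909247/69402015 = 1.27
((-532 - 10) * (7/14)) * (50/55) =-2710/11 = -246.36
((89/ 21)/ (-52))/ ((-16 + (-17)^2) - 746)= 89/516516 = 0.00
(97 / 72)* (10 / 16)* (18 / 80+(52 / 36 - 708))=-24665063/41472 = -594.74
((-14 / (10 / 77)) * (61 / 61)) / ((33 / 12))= -196/5 = -39.20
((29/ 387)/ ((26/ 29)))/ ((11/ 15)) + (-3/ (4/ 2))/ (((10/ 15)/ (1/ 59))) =330167/4353492 = 0.08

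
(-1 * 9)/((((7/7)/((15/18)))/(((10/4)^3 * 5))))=-9375/16 = -585.94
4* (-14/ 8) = -7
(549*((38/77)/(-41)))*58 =-1209996/3157 = -383.27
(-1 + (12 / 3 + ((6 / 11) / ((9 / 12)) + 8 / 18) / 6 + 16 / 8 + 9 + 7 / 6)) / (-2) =-9125/1188 = -7.68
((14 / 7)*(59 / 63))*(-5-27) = -3776/63 = -59.94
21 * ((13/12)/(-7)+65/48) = 403/16 = 25.19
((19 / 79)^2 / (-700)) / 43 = -361/187854100 = 0.00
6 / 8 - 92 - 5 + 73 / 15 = -5483/60 = -91.38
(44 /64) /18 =11/288 = 0.04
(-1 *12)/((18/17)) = -34/3 = -11.33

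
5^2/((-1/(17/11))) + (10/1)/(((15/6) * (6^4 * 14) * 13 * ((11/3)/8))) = -1044224/27027 = -38.64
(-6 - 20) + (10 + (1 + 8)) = -7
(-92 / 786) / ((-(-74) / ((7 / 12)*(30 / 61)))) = -805/1774002 = 0.00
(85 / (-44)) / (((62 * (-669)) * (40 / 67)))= 1139/14600256 = 0.00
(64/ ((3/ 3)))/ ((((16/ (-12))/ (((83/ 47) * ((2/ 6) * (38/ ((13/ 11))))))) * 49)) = -555104/29939 = -18.54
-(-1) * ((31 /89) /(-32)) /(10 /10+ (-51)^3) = 31/377787200 = 0.00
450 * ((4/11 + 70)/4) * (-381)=-33175575/11 = -3015961.36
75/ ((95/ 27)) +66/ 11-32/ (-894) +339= 3111424/8493 = 366.35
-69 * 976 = -67344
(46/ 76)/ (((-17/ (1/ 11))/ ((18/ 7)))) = -207/24871 = -0.01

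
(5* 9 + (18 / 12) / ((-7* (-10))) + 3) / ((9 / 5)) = 26.68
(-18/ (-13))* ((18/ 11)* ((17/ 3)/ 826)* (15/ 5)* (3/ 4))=4131/118118 = 0.03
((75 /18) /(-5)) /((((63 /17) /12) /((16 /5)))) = -544/63 = -8.63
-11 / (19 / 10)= -110/19 = -5.79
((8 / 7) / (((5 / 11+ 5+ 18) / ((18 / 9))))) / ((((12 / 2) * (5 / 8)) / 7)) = 352/1935 = 0.18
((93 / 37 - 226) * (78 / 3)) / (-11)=214994/407 = 528.24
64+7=71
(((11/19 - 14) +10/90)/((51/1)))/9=-2276/78489 = -0.03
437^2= 190969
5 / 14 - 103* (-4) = 5773/14 = 412.36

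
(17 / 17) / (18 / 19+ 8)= 19/170 = 0.11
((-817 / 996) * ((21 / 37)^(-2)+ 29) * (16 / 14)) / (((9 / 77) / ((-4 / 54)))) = 508951784/26683587 = 19.07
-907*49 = -44443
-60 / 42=-10/7 = -1.43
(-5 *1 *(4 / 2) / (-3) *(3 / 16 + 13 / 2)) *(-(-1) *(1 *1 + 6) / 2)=3745/48 = 78.02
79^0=1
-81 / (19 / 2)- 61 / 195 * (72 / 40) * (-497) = 271.32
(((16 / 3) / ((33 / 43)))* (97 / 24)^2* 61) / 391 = 24679807/1393524 = 17.71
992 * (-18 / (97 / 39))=-696384/97 = -7179.22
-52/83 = -0.63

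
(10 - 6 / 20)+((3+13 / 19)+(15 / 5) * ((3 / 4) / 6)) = 10457/760 = 13.76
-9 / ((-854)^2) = -9/729316 = 0.00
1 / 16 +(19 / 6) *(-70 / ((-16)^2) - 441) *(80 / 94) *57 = -67787.05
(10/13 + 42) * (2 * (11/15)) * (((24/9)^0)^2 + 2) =12232/65 = 188.18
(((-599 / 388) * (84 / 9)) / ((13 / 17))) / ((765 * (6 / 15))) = -4193/68094 = -0.06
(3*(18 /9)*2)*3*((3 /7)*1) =108/7 = 15.43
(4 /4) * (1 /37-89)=-3292/37 = -88.97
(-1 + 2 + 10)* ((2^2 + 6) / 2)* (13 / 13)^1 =55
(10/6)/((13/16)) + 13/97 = 8267/3783 = 2.19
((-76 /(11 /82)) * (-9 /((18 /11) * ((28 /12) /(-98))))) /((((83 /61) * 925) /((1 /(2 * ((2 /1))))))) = -1995798/76775 = -26.00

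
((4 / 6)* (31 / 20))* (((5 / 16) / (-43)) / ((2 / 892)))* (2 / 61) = -0.11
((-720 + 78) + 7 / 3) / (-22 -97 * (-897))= -1919/260961 = -0.01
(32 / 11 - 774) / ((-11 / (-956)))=-8108792/121 = -67014.81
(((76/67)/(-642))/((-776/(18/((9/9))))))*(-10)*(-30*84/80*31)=556605/1390786 = 0.40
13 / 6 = 2.17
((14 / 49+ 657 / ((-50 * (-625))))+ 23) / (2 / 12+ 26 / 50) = 15295047/450625 = 33.94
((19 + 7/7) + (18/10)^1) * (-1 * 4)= -436/5 = -87.20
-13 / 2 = -6.50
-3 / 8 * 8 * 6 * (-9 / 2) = 81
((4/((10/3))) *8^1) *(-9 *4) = -1728/5 = -345.60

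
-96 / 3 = -32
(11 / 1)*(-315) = -3465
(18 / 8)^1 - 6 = -15/4 = -3.75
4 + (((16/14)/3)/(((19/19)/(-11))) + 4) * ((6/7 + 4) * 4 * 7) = -460/21 = -21.90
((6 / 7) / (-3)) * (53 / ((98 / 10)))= -530/343 = -1.55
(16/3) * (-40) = -640/3 = -213.33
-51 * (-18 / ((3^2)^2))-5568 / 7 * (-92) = 73190.76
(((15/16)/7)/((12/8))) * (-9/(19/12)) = -135/266 = -0.51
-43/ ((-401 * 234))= 43/93834 = 0.00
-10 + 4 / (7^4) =-24006/2401 = -10.00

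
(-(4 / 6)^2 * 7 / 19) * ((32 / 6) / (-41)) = 448/21033 = 0.02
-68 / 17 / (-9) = 4/9 = 0.44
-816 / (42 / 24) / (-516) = 272/301 = 0.90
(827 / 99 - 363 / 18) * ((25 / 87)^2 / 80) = -292375/23978592 = -0.01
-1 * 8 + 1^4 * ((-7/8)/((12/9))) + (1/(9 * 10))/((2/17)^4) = 4441/90 = 49.34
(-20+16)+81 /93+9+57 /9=12.20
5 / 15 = 1/3 = 0.33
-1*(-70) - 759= -689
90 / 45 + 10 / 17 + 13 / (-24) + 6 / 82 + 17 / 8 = 35503/8364 = 4.24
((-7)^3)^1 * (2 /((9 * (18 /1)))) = -343/81 = -4.23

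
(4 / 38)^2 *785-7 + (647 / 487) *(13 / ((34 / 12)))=7.79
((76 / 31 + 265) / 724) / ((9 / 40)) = 1.64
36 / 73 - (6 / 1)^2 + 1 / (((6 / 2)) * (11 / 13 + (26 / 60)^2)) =-31070724/883081 = -35.18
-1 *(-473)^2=-223729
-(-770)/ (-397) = -770/397 = -1.94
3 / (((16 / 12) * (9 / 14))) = 7/2 = 3.50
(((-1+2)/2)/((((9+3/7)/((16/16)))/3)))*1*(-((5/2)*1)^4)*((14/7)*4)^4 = -25454.55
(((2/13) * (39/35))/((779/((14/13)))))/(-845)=-12/42786575 = 0.00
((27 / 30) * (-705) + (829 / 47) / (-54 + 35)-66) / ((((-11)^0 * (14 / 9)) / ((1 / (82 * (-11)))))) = 11274759/22553608 = 0.50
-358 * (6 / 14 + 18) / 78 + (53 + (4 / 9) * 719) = 287.97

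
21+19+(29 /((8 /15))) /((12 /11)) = 2875/32 = 89.84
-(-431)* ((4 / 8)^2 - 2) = -754.25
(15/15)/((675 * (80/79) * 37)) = 79/1998000 = 0.00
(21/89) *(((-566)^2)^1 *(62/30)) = 69517252/445 = 156218.54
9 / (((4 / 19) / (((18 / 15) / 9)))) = 57/10 = 5.70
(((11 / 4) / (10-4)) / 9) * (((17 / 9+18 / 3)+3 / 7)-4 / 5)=3256/8505 = 0.38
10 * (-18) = -180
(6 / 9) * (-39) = -26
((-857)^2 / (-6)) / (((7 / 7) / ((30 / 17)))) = -216014.41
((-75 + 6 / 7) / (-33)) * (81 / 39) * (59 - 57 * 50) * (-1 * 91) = 13036761/11 = 1185160.09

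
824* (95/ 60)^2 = 2065.72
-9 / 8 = -1.12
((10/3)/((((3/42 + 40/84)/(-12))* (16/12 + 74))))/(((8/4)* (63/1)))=-20/2599 = -0.01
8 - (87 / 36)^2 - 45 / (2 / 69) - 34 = -228145/144 = -1584.34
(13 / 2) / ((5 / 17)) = 221/10 = 22.10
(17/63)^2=289/3969 = 0.07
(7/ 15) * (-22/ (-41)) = 154/615 = 0.25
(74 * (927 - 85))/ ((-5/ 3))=-186924/5 = -37384.80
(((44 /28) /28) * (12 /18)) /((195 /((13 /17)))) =11/74970 = 0.00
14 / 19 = 0.74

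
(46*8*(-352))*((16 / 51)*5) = -10362880/51 = -203193.73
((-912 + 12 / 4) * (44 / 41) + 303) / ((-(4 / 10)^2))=689325/164 = 4203.20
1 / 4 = 0.25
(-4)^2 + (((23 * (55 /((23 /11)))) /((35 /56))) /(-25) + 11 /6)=-3133/150 = -20.89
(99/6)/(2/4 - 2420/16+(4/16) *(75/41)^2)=-1681/15273 = -0.11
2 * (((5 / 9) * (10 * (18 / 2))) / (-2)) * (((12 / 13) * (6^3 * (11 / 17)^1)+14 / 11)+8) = -16808700/2431 = -6914.32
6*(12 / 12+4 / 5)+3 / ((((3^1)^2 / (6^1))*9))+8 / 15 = 104/9 = 11.56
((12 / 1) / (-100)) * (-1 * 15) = 9/5 = 1.80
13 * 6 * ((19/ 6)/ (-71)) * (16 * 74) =-292448/71 = -4118.99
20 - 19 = 1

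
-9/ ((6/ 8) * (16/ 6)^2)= -27/16 = -1.69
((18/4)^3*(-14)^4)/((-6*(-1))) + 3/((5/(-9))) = 2917188/5 = 583437.60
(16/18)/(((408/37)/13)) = 481/459 = 1.05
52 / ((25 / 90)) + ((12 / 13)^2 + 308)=419164/845 = 496.05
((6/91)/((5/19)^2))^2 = 4691556/5175625 = 0.91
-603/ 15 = -201/5 = -40.20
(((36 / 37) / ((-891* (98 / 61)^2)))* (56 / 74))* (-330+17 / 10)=0.11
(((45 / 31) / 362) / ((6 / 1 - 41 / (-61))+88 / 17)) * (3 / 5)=27999/137884714 = 0.00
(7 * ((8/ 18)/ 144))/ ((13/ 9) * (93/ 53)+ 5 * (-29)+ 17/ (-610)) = -113155/746302842 = 0.00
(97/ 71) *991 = 96127/71 = 1353.90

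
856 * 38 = 32528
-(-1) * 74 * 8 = 592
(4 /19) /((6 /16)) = 32/57 = 0.56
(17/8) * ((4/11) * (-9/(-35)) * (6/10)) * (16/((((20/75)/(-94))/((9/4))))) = -582471/385 = -1512.91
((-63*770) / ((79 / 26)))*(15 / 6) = -3153150/79 = -39913.29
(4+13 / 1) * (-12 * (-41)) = 8364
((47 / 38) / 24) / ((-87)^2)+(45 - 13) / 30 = 36815851/34514640 = 1.07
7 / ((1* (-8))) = -7/8 = -0.88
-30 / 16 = -15/8 = -1.88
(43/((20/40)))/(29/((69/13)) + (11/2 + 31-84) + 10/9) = -35604/16943 = -2.10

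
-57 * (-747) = 42579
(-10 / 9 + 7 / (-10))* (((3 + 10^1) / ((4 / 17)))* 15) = -36023/24 = -1500.96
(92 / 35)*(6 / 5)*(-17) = -9384/175 = -53.62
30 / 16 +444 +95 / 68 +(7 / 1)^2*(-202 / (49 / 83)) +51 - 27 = -2216083/136 = -16294.73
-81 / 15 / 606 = -9/1010 = -0.01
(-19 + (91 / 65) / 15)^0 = 1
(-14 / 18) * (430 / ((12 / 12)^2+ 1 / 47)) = -70735/216 = -327.48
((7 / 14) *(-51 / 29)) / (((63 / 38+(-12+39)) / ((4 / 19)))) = -68/10527 = -0.01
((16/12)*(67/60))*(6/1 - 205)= -296.29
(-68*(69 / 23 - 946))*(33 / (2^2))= 529023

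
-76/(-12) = 19/3 = 6.33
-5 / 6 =-0.83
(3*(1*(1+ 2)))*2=18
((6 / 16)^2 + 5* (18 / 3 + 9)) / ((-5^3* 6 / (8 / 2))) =-1603/4000 = -0.40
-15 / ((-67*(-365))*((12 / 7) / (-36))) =63/4891 = 0.01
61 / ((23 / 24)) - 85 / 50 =14249/230 = 61.95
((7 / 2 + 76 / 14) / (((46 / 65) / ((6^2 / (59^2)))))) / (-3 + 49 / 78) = -1140750/20736317 = -0.06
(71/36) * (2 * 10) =355/9 = 39.44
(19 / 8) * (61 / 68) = 2.13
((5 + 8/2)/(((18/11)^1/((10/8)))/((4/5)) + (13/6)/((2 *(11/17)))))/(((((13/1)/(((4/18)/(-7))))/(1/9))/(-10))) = 880/119301 = 0.01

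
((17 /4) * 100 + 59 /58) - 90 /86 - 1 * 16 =1019973/2494 = 408.97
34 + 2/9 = 308/9 = 34.22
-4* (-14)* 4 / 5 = 224/5 = 44.80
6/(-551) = -6/551 = -0.01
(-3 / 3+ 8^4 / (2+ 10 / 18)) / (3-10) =-5263/23 = -228.83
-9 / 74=-0.12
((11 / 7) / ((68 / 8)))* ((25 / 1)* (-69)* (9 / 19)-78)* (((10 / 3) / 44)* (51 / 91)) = -85035/12103 = -7.03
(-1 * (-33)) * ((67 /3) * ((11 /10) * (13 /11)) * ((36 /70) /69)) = 28743/4025 = 7.14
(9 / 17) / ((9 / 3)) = 3/17 = 0.18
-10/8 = -5/4 = -1.25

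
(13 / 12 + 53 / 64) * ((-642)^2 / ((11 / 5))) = 63026745/176 = 358106.51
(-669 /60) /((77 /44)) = -223/35 = -6.37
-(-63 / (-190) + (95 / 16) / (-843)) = -415847/1281360 = -0.32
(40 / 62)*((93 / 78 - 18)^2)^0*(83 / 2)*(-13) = -10790/31 = -348.06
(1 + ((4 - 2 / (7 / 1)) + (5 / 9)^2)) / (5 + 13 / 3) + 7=9973/1323 = 7.54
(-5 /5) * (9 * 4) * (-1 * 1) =36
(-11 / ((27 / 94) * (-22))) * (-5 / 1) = -235/27 = -8.70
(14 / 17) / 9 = 14/153 = 0.09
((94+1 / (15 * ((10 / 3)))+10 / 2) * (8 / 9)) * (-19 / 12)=-94069/675 = -139.36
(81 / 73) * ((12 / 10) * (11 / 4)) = 2673/730 = 3.66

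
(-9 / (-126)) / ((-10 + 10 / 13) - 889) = -13/163478 = 0.00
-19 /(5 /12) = -228/5 = -45.60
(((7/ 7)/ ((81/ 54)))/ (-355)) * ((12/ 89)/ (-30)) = 4/473925 = 0.00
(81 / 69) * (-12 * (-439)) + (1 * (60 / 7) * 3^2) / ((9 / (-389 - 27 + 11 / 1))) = 436752/161 = 2712.75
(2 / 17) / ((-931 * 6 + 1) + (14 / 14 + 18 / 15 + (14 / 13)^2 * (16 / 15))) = -2535/120268727 = 0.00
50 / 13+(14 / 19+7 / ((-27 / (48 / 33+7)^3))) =-50001947/328757 = -152.09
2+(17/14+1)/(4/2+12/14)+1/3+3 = 733/120 = 6.11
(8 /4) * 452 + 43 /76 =68747/76 = 904.57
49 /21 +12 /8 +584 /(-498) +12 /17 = 28501/8466 = 3.37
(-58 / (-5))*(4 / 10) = 116/25 = 4.64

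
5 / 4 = 1.25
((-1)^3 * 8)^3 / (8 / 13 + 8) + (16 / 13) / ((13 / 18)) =-57.72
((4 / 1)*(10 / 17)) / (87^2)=40/128673 = 0.00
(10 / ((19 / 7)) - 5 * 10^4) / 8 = -474965/76 = -6249.54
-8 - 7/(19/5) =-187/19 = -9.84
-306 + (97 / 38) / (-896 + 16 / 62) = -322889311/1055184 = -306.00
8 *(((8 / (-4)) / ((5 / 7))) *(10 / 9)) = -224/9 = -24.89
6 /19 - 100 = -1894/19 = -99.68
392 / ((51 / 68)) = 1568/3 = 522.67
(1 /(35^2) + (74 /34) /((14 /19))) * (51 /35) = 369177/85750 = 4.31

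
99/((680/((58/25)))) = 2871/8500 = 0.34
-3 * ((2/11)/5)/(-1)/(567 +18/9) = 6/31295 = 0.00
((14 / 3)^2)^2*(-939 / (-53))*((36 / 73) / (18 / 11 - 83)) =-50.93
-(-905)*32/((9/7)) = 22524.44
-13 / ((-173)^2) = -13/29929 = 0.00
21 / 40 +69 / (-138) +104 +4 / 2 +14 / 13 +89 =101973/520 = 196.10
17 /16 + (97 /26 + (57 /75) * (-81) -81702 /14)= -214491509/36400 = -5892.62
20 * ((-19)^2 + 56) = 8340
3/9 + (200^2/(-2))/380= -2981/57 = -52.30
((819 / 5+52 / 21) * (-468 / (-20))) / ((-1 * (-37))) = 680901/6475 = 105.16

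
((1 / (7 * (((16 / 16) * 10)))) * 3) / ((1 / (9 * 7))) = 27/10 = 2.70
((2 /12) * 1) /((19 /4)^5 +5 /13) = 6656/96583221 = 0.00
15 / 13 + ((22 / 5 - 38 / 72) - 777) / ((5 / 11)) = -19886809/11700 = -1699.73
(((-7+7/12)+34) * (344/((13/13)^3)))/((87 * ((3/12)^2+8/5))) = 2277280/34713 = 65.60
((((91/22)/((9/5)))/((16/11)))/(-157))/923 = -35/3210336 = 0.00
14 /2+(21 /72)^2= 4081/576 = 7.09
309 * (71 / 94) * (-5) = -109695/94 = -1166.97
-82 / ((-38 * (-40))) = -41/760 = -0.05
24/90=0.27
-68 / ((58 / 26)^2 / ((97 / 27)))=-1114724/22707 = -49.09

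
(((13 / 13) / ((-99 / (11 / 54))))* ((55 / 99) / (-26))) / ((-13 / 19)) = -95/1478412 = 0.00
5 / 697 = 0.01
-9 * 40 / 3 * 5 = -600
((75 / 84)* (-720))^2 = 20250000/49 = 413265.31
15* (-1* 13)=-195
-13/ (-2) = 13/2 = 6.50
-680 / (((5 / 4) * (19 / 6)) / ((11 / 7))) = -35904/133 = -269.95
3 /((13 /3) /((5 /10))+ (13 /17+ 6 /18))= 51/166 = 0.31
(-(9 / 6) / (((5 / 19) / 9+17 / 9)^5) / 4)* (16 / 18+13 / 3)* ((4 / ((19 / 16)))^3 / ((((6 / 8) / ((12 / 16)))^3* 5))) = -333961461/579281005 = -0.58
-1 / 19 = -0.05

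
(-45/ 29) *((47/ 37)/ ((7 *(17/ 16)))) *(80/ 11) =-2707200/1404557 = -1.93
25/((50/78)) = 39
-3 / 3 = -1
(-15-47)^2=3844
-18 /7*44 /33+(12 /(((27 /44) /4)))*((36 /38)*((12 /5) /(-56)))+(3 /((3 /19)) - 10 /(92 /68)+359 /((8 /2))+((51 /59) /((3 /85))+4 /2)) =437650939/3609620 = 121.25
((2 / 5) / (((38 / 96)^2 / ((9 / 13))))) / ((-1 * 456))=-1728/445835 = 0.00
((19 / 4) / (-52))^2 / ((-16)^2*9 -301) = 361/86657792 = 0.00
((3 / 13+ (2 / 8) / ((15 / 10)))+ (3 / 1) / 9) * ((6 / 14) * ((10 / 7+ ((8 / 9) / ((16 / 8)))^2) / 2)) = 8759/34398 = 0.25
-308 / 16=-77/4 = -19.25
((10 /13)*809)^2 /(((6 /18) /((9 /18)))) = 98172150/169 = 580900.30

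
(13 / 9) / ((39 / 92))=92/27 = 3.41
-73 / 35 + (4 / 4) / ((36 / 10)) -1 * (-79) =77.19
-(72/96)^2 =-9/16 = -0.56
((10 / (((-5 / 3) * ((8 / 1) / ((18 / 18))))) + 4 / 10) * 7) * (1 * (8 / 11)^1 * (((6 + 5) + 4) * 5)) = -1470/11 = -133.64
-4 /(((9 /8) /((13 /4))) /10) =-1040/9 = -115.56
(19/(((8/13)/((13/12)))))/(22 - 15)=3211/672 = 4.78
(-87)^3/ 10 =-658503/10 = -65850.30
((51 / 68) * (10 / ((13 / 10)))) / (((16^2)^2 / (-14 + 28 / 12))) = -875/851968 = 0.00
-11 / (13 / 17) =-187/13 = -14.38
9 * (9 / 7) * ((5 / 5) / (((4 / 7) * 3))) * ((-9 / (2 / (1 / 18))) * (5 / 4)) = -135/64 = -2.11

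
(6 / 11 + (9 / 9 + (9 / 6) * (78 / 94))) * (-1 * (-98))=141365/517 = 273.43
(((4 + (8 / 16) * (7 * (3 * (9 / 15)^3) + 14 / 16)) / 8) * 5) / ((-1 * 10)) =-13411/32000 = -0.42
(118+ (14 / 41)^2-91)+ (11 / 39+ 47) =74.40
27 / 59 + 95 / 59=122/59 = 2.07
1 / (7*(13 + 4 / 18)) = 9/833 = 0.01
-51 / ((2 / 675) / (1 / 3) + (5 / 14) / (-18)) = 107100/23 = 4656.52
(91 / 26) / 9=7/18 = 0.39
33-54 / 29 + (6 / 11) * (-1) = 9759/319 = 30.59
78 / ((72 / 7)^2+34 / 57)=8379/11429 = 0.73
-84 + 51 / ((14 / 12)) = -282/7 = -40.29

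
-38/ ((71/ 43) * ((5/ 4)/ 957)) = -6254952/355 = -17619.58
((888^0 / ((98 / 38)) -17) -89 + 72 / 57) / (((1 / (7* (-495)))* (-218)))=-48088755/28994 = -1658.58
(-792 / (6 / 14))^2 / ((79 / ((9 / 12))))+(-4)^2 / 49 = 125506336/3871 = 32422.20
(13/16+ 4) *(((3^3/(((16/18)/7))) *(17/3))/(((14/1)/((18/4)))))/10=954261/5120 = 186.38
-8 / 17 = -0.47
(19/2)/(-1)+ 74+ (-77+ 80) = 135/2 = 67.50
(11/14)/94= 11/1316 = 0.01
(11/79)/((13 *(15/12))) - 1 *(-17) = 87339/5135 = 17.01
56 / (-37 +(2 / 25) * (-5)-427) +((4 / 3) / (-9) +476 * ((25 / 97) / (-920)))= -694313/1726794 = -0.40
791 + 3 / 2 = 1585/2 = 792.50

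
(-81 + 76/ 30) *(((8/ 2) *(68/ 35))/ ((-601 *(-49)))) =-320144/15460725 = -0.02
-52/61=-0.85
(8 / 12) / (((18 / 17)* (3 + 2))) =17/135 = 0.13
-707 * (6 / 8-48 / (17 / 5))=642663/68 = 9450.93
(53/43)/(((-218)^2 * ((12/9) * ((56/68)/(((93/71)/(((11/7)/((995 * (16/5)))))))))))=0.06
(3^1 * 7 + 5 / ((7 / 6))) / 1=177/7 = 25.29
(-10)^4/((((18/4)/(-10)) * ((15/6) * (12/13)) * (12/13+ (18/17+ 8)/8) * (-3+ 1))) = 114920000/49059 = 2342.49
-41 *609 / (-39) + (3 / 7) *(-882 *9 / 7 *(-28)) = 185227/13 = 14248.23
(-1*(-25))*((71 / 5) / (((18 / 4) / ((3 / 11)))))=710/33 = 21.52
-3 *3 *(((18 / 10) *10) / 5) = -162/5 = -32.40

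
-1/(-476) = 1/476 = 0.00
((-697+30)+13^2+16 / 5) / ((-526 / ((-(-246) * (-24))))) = -7303248/1315 = -5553.80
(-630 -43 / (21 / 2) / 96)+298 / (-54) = -1921937/3024 = -635.56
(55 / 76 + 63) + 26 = 6819/76 = 89.72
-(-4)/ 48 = 1/12 = 0.08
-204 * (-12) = 2448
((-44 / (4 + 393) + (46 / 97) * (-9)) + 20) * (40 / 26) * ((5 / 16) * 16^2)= 1922.60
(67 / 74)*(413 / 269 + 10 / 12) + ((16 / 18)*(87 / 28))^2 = 171580295/17557092 = 9.77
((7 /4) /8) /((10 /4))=0.09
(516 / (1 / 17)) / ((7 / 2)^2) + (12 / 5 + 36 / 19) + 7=3385937/4655 = 727.38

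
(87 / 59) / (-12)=-29/236 = -0.12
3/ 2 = 1.50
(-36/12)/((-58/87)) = 9/2 = 4.50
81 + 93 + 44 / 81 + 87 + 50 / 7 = 152345/567 = 268.69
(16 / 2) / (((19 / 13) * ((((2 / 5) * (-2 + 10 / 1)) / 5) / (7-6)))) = 325/38 = 8.55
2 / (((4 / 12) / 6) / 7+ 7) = 0.29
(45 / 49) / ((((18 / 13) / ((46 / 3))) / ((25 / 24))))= 37375/3528 = 10.59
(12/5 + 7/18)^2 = 63001/8100 = 7.78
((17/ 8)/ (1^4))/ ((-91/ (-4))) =17/182 = 0.09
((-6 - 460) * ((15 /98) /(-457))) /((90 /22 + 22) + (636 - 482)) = 38445/44360533 = 0.00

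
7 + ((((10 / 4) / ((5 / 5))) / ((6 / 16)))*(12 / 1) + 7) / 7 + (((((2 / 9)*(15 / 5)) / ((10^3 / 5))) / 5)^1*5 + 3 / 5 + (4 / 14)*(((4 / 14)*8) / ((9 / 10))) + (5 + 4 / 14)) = 1148507/44100 = 26.04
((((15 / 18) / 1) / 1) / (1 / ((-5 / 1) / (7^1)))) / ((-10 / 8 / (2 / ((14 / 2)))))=20/147 = 0.14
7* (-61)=-427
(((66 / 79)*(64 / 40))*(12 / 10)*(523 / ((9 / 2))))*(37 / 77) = 1238464/13825 = 89.58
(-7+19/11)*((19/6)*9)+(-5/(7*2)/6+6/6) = -137983/924 = -149.33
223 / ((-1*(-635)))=223/635 = 0.35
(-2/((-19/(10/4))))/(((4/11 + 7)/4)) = 220/1539 = 0.14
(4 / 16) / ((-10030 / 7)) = -7/40120 = 0.00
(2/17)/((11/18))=0.19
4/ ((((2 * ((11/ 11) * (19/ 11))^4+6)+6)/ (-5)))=-146410/218167 = -0.67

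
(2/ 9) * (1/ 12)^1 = 1/54 = 0.02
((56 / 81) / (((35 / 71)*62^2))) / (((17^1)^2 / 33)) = 1562/37493415 = 0.00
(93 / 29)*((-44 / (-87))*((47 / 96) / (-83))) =-16027/1675272 = -0.01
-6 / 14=-3/7 = -0.43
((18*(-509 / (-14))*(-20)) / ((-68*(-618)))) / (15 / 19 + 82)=-145065/38560522 = 0.00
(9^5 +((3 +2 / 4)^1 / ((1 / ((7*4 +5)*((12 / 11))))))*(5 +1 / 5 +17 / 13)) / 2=3891483/130 = 29934.48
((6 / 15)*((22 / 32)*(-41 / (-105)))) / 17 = 451/71400 = 0.01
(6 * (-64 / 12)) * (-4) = 128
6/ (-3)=-2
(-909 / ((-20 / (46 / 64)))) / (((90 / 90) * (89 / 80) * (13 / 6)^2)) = 188163/30082 = 6.26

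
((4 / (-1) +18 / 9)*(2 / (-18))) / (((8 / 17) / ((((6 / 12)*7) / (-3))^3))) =-0.75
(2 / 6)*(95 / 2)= 95/6 = 15.83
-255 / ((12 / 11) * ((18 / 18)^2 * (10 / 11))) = -2057/8 = -257.12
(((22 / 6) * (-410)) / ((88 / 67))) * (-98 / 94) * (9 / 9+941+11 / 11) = 1125271.53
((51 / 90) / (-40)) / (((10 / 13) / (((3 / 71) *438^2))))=-10599381/71000 = -149.29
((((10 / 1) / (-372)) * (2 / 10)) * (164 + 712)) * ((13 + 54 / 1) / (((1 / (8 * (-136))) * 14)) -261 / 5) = 26873782/1085 = 24768.46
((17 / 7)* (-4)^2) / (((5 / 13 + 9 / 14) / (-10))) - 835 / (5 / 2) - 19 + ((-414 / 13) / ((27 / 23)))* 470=-5783537/429 = -13481.44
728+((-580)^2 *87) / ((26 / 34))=497545064/13 = 38272697.23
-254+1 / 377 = -95757/377 = -254.00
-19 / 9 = -2.11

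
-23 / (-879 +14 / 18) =207/7904 = 0.03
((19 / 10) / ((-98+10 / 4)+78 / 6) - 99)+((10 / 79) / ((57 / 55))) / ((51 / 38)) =-328842626/3323925 = -98.93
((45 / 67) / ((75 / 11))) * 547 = 18051/335 = 53.88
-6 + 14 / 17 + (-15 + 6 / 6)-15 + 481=446.82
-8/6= -4/3 = -1.33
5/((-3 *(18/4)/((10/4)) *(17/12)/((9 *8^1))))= -800/17 = -47.06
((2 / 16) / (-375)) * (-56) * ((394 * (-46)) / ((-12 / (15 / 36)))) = 31717/2700 = 11.75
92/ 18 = 46/9 = 5.11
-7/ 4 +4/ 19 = -117/76 = -1.54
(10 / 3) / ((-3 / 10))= -100/9 = -11.11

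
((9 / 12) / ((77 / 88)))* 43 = 258/7 = 36.86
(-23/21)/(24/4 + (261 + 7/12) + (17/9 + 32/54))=-828/204169 = 0.00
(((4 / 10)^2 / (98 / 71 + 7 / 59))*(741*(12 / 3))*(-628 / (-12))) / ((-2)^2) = 49983148/12075 = 4139.39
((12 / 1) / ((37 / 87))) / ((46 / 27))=14094/851 = 16.56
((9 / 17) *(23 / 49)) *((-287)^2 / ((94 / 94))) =347967/17 = 20468.65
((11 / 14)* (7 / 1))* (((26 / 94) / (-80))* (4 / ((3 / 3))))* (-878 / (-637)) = -4829/46060 = -0.10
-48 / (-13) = 48/13 = 3.69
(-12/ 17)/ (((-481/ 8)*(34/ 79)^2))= 149784/2363153 = 0.06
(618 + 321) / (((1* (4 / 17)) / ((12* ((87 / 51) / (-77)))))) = -81693/77 = -1060.95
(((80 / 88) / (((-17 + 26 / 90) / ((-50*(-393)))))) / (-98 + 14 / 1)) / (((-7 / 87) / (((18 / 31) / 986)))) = -19895625/213607856 = -0.09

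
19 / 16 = 1.19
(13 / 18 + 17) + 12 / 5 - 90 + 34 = -3229/90 = -35.88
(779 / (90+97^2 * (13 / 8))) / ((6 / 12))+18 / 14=1194581/861259 = 1.39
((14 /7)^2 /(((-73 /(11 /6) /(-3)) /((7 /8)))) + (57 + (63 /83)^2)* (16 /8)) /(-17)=-232169381/34196996 = -6.79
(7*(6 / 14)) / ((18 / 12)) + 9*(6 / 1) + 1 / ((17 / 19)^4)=4807497/83521 = 57.56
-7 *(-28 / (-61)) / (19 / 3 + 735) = -147/33916 = 0.00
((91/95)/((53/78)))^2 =50381604/25351225 = 1.99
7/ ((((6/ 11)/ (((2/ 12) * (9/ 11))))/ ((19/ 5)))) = 133/20 = 6.65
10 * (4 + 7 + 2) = 130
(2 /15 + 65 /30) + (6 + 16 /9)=10.08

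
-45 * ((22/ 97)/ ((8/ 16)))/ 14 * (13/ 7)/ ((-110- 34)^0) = -12870/4753 = -2.71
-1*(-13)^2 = -169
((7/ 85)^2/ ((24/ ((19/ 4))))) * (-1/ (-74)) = 931/51326400 = 0.00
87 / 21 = 29/7 = 4.14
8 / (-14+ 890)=2/219 = 0.01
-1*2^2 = -4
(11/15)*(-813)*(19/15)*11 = -623029/75 = -8307.05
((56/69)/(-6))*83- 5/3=-2669/207 = -12.89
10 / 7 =1.43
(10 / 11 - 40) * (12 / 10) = -516/11 = -46.91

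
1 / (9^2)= 1/81 = 0.01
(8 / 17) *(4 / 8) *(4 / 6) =8/51 = 0.16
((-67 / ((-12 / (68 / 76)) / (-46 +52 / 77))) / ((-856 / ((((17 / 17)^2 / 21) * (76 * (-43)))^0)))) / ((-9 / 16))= -1987555/4226607 = -0.47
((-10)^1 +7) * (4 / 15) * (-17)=13.60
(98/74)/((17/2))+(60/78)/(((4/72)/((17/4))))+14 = 596937/8177 = 73.00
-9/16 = -0.56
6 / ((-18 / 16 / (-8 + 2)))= 32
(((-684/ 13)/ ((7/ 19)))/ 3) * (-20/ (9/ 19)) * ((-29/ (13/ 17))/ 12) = -67629740/10647 = -6352.00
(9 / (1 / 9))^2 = 6561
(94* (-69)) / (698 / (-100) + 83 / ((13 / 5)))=-4215900/16213 = -260.03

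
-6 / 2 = -3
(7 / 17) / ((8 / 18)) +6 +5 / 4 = 139/17 = 8.18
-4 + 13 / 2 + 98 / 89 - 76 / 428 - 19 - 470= -9248289/19046 = -485.58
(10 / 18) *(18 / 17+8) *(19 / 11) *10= 13300/153 = 86.93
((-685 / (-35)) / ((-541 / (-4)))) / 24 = 137/22722 = 0.01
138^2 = 19044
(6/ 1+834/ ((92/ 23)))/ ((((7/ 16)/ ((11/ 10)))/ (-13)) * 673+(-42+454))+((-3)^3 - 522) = -245581989/447773 = -548.45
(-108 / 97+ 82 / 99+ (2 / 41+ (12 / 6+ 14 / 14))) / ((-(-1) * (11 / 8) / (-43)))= -374312248/4330953 = -86.43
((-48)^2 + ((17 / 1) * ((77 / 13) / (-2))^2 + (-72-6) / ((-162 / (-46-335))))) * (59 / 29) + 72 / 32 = 203776051/44109 = 4619.83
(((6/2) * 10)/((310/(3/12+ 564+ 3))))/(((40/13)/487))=43095117/4960 = 8688.53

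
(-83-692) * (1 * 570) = -441750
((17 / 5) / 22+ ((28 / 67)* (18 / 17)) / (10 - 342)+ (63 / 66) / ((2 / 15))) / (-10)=-152082313/207981400 = -0.73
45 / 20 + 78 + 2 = 329/4 = 82.25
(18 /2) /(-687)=-3/229 = -0.01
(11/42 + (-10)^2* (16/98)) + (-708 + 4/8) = -101564/147 = -690.91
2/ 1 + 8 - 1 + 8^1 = 17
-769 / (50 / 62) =-23839/25 = -953.56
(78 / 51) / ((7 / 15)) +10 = 1580/119 = 13.28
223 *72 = 16056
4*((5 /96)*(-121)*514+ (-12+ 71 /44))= -1715819/132 = -12998.63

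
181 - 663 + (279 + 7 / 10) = -2023/10 = -202.30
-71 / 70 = -1.01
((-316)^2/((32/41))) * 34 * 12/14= 26099862/7 = 3728551.71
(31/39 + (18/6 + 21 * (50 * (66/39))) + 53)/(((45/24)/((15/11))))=572120/429 = 1333.61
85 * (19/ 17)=95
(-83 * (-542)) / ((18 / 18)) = 44986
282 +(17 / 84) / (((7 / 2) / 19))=83231/294 = 283.10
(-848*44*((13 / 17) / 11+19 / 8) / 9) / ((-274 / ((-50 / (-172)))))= 3230350/300441 = 10.75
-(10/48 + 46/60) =-39/40 = -0.98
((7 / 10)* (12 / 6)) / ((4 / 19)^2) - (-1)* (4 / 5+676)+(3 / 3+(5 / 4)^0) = 56831/80 = 710.39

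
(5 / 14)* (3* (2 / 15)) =1/7 = 0.14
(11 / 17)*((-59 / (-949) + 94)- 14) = 835769/16133 = 51.80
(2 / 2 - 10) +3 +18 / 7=-24/7 = -3.43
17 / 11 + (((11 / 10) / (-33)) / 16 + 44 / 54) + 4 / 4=159581/47520 = 3.36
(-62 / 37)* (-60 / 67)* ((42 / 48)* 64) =208320/2479 = 84.03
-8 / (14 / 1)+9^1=59/7 = 8.43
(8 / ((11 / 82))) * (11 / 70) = 328/35 = 9.37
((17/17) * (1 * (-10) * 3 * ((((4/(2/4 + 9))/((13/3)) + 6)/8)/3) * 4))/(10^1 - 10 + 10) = -753/247 = -3.05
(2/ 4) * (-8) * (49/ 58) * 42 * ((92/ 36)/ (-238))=2254/1479 = 1.52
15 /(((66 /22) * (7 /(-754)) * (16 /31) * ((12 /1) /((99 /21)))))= -409.94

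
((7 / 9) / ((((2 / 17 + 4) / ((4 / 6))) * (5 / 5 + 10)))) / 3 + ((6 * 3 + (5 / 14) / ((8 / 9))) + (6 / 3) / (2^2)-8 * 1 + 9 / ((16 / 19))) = 5387047/249480 = 21.59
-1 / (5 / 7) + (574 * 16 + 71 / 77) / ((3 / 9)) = 10608046/385 = 27553.37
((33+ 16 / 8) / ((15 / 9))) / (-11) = -21/11 = -1.91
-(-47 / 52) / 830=47/43160 = 0.00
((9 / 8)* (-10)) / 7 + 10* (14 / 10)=347/28 = 12.39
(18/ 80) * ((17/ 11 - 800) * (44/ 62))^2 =694269801/9610 = 72244.52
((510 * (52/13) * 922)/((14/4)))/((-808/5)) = -2351100/707 = -3325.46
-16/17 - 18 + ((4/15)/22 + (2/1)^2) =-41876/2805 = -14.93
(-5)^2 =25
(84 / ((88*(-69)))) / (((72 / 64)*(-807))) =28/1837539 = 0.00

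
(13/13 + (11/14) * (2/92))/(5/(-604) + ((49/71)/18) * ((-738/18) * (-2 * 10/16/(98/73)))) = 50560236/72351307 = 0.70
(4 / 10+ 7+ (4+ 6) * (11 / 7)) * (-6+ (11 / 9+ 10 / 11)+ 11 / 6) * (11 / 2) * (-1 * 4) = 326027/315 = 1035.01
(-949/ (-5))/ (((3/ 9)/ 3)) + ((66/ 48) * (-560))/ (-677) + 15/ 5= 5796262/3385 = 1712.34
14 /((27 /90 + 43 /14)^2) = 8575/6962 = 1.23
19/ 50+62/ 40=1.93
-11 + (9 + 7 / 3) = 0.33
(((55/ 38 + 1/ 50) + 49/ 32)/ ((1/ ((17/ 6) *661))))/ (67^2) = 170723741/136465600 = 1.25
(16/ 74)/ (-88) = -1/407 = 0.00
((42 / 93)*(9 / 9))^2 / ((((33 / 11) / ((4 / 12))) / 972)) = 21168/961 = 22.03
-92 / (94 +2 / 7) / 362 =-161/59730 = 0.00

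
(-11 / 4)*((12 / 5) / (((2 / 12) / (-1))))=198/5 = 39.60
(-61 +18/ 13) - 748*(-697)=521296.38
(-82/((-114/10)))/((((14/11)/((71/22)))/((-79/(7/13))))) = -14947985/5586 = -2675.97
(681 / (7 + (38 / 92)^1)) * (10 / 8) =114.83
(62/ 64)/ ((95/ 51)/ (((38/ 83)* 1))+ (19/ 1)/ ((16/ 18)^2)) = 3162/91769 = 0.03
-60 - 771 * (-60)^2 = -2775660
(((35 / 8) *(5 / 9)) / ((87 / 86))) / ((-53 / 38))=-142975/82998 = -1.72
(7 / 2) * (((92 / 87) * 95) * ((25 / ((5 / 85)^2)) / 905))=44202550/15747 = 2807.05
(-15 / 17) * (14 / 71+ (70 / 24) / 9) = -19985/43452 = -0.46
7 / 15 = 0.47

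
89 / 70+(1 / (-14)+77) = 391/5 = 78.20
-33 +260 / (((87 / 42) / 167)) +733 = 628180/29 = 21661.38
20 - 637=-617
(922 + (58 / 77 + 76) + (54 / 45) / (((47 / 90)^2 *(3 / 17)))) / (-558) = -87061048/47455947 = -1.83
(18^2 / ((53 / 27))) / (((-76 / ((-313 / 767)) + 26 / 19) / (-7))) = -182085246/29565679 = -6.16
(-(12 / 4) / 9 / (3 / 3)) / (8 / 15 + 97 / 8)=-0.03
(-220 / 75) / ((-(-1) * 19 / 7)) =-308/285 = -1.08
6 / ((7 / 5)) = 30/7 = 4.29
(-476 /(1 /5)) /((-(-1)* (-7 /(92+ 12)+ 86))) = -247520/8937 = -27.70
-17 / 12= -1.42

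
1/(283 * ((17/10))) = 10/4811 = 0.00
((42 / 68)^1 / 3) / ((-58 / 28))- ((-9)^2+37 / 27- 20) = -831535/13311 = -62.47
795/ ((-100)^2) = 159/2000 = 0.08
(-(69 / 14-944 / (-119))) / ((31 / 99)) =-303039/7378 = -41.07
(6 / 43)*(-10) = -60/43 = -1.40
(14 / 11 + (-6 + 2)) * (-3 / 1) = 90/11 = 8.18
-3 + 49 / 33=-50/33 = -1.52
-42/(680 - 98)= -7/97 = -0.07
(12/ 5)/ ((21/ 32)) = 128/35 = 3.66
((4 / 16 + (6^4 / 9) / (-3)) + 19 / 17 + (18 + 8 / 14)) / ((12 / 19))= -253783/5712 = -44.43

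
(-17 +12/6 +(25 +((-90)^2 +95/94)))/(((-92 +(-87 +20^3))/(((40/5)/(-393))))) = -338860/16051299 = -0.02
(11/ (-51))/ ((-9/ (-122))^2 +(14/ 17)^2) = -2783308/8822019 = -0.32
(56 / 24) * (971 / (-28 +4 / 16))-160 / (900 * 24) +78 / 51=-6803699/84915 = -80.12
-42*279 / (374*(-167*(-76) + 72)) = -5859/2386868 = 0.00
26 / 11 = 2.36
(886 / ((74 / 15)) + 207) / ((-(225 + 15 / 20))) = -1.71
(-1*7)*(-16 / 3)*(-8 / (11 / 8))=-7168/33 = -217.21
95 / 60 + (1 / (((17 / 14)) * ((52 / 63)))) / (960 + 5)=1.58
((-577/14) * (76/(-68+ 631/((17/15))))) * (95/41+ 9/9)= -50692912/2384683 = -21.26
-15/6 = -5/2 = -2.50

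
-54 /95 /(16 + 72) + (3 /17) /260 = -267/46189 = -0.01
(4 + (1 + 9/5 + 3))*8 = 392/5 = 78.40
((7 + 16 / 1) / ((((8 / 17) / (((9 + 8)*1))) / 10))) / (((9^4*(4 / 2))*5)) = 6647/52488 = 0.13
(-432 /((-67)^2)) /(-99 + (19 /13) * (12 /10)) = 9360/9458323 = 0.00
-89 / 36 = -2.47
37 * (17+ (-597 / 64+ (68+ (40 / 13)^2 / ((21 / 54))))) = 280181353/75712 = 3700.62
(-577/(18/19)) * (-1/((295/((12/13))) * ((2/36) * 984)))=0.03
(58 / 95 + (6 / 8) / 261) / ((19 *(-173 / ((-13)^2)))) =-3427151/108668220 = -0.03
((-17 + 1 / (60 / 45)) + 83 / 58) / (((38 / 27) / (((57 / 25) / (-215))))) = 139239/1247000 = 0.11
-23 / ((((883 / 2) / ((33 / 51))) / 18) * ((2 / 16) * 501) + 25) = -24288/2533237 = -0.01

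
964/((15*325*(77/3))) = 964/125125 = 0.01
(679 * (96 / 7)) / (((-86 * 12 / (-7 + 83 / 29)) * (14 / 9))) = 209520/8729 = 24.00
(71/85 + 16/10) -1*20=-1493/85 = -17.56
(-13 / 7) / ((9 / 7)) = -13/9 = -1.44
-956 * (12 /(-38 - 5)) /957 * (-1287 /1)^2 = 575814096/1247 = 461759.50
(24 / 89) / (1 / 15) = 4.04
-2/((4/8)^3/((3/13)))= -3.69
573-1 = 572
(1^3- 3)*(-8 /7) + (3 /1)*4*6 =520/7 = 74.29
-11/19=-0.58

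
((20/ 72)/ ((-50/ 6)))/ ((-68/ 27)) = 9/680 = 0.01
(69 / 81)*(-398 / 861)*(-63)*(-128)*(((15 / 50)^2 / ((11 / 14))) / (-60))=1025248/169125 = 6.06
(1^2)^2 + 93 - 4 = 90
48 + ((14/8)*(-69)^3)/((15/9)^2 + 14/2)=-20679171/352 = -58747.64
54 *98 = 5292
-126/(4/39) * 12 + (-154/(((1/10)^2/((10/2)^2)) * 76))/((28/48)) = -445098/19 = -23426.21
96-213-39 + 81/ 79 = -12243/79 = -154.97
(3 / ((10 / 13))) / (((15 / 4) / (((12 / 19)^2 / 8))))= 0.05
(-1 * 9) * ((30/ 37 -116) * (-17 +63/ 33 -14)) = -12274560/407 = -30158.62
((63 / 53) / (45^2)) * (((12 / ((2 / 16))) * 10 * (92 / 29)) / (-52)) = -10304/299715 = -0.03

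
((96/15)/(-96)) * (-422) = 422/15 = 28.13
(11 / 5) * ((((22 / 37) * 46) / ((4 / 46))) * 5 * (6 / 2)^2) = 1152162/37 = 31139.51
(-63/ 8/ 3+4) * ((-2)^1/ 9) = -11/36 = -0.31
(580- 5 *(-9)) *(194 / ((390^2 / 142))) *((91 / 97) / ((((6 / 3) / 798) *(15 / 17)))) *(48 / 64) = 5618585/156 = 36016.57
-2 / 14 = -1/7 = -0.14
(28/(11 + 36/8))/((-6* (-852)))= 7/19809 = 0.00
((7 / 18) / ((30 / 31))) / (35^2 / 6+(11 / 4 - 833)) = -217/338085 = 0.00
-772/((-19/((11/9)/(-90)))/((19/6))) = -2123/1215 = -1.75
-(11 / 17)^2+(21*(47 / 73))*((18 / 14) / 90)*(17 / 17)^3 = -47581/210970 = -0.23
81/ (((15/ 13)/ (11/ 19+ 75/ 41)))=658476/3895 = 169.06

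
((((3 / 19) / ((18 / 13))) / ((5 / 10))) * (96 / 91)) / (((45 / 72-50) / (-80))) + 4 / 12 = 22795/31521 = 0.72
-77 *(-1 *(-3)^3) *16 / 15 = -11088/5 = -2217.60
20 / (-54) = -10/27 = -0.37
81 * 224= 18144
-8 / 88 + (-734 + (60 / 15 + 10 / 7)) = -56107/77 = -728.66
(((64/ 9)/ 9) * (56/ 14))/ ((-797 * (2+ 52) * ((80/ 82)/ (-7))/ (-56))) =-257152/8715195 = -0.03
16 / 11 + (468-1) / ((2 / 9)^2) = 416161/44 = 9458.20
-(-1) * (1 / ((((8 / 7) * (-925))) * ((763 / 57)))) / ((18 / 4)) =-19/1209900 = 0.00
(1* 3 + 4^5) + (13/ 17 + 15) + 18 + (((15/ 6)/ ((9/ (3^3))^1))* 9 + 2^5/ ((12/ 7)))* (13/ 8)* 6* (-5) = -3139.86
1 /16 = 0.06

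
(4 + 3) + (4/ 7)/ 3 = 151/21 = 7.19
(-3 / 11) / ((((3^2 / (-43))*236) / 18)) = 129/1298 = 0.10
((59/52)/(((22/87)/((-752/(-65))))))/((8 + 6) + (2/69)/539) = 815669631/219985610 = 3.71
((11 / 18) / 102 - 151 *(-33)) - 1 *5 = 9139619/1836 = 4978.01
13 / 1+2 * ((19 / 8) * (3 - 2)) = 71/4 = 17.75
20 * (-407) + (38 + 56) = -8046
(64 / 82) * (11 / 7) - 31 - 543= -164386/287 = -572.77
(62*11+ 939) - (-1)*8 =1629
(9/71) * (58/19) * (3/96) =261/21584 = 0.01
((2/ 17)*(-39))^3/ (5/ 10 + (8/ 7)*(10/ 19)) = -126230832/1439509 = -87.69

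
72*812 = 58464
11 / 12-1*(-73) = 887/12 = 73.92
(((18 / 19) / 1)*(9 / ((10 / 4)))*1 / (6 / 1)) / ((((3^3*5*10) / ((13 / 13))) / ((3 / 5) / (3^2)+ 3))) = 46/35625 = 0.00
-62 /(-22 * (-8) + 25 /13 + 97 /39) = -1209/3518 = -0.34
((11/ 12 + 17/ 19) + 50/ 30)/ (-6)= -793/1368 = -0.58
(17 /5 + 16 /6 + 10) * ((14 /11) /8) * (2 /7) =241/330 = 0.73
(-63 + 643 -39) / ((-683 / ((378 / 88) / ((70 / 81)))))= -1183167/300520 = -3.94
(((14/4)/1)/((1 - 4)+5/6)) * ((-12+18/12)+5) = 231/26 = 8.88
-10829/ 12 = -902.42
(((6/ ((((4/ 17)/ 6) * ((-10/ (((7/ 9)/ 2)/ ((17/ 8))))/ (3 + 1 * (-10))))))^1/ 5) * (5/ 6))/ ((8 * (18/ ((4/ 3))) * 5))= 49/8100 = 0.01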